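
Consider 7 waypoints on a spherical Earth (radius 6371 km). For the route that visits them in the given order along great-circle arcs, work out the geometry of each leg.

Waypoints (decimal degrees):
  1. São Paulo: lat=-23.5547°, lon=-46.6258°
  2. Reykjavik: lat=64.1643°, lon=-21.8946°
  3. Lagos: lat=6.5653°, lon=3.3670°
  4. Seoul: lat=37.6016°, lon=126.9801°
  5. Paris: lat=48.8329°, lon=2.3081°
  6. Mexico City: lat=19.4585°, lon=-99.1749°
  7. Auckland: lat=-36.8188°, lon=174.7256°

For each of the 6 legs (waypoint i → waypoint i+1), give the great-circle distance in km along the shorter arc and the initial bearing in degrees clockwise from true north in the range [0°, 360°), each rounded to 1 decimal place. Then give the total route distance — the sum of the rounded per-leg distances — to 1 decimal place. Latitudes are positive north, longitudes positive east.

Leg 1: φ1=-0.4111071, φ2=1.1198783, Δφ=1.5309854, Δλ=0.4316409 rad; a=sin²(Δφ/2)+cosφ1·cosφ2·sin²(Δλ/2)=0.4984198932; c=2·atan2(√a, √(1-a))=1.567636108; dist=6371·c=9987.410 ≈ 9987.4 km; running total=9987.4 km
Leg 1 bearing: y=sinΔλ·cosφ2=0.18231869, x=cosφ1·sinφ2-sinφ1·cosφ2·cosΔλ=0.98323441; θ=atan2(y, x)=10.5049° ≈ 10.5°
Leg 2: φ1=1.1198783, φ2=0.1145861, Δφ=-1.0052922, Δλ=0.4408981 rad; a=sin²(Δφ/2)+cosφ1·cosφ2·sin²(Δλ/2)=0.2527802481; c=2·atan2(√a, √(1-a))=1.053606446; dist=6371·c=6712.527 ≈ 6712.5 km; running total=16699.9 km
Leg 2 bearing: y=sinΔλ·cosφ2=0.42395329, x=cosφ1·sinφ2-sinφ1·cosφ2·cosΔλ=-0.75881038; θ=atan2(y, x)=150.8076° ≈ 150.8°
Leg 3: φ1=0.1145861, φ2=0.6562717, Δφ=0.5416856, Δλ=2.1574556 rad; a=sin²(Δφ/2)+cosφ1·cosφ2·sin²(Δλ/2)=0.6829739331; c=2·atan2(√a, √(1-a))=1.945447441; dist=6371·c=12394.446 ≈ 12394.4 km; running total=29094.3 km
Leg 3 bearing: y=sinΔλ·cosφ2=0.65980042, x=cosφ1·sinφ2-sinφ1·cosφ2·cosΔλ=0.65631209; θ=atan2(y, x)=45.1519° ≈ 45.2°
Leg 4: φ1=0.6562717, φ2=0.8522949, Δφ=0.1960232, Δλ=-2.1759369 rad; a=sin²(Δφ/2)+cosφ1·cosφ2·sin²(Δλ/2)=0.4186754889; c=2·atan2(√a, √(1-a))=1.407421492; dist=6371·c=8966.682 ≈ 8966.7 km; running total=38061.0 km
Leg 4 bearing: y=sinΔλ·cosφ2=-0.54136538, x=cosφ1·sinφ2-sinφ1·cosφ2·cosΔλ=0.82490534; θ=atan2(y, x)=-33.2759° <0 so +360° → 326.7241° ≈ 326.7°
Leg 5: φ1=0.8522949, φ2=0.3396149, Δφ=-0.5126800, Δλ=-1.7712125 rad; a=sin²(Δφ/2)+cosφ1·cosφ2·sin²(Δλ/2)=0.4363928721; c=2·atan2(√a, √(1-a))=1.443236420; dist=6371·c=9194.859 ≈ 9194.9 km; running total=47255.9 km
Leg 5 bearing: y=sinΔλ·cosφ2=-0.92401010, x=cosφ1·sinφ2-sinφ1·cosφ2·cosΔλ=0.36058544; θ=atan2(y, x)=-68.6823° <0 so +360° → 291.3177° ≈ 291.3°
Leg 6: φ1=0.3396149, φ2=-0.6426093, Δφ=-0.9822242, Δλ=4.7804655 rad; a=sin²(Δφ/2)+cosφ1·cosφ2·sin²(Δλ/2)=0.5741457083; c=2·atan2(√a, √(1-a))=1.719636690; dist=6371·c=10955.805 ≈ 10955.8 km; running total=58211.7 km
Leg 6 bearing: y=sinΔλ·cosφ2=-0.79868048, x=cosφ1·sinφ2-sinφ1·cosφ2·cosΔλ=-0.58319734; θ=atan2(y, x)=-126.1370° <0 so +360° → 233.8630° ≈ 233.9°

Leg 1: dist=9987.4 km, bearing=10.5°
Leg 2: dist=6712.5 km, bearing=150.8°
Leg 3: dist=12394.4 km, bearing=45.2°
Leg 4: dist=8966.7 km, bearing=326.7°
Leg 5: dist=9194.9 km, bearing=291.3°
Leg 6: dist=10955.8 km, bearing=233.9°
Total: 58211.7 km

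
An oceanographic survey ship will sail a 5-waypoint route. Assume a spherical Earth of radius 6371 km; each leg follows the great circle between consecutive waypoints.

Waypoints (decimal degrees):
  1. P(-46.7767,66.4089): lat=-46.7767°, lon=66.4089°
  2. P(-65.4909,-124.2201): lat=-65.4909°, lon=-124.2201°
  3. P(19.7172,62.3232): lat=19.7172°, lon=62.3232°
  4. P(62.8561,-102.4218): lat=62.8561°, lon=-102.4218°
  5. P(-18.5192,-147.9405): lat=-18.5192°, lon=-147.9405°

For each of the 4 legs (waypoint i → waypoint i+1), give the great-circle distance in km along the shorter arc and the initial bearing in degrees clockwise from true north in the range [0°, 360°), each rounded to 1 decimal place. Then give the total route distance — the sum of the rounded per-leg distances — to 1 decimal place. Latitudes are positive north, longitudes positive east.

Leg 1: φ1=-0.8164074, φ2=-1.1430318, Δφ=-0.3266244, Δλ=-3.3271037 rad; a=sin²(Δφ/2)+cosφ1·cosφ2·sin²(Δλ/2)=0.3080962793; c=2·atan2(√a, √(1-a))=1.176880319; dist=6371·c=7497.905 ≈ 7497.9 km; running total=7497.9 km
Leg 1 bearing: y=sinΔλ·cosφ2=0.07651634, x=cosφ1·sinφ2-sinφ1·cosφ2·cosΔλ=-0.92023752; θ=atan2(y, x)=175.2469° ≈ 175.2°
Leg 2: φ1=-1.1430318, φ2=0.3441301, Δφ=1.4871619, Δλ=3.2557948 rad; a=sin²(Δφ/2)+cosφ1·cosφ2·sin²(Δλ/2)=0.8474751485; c=2·atan2(√a, √(1-a))=2.339147103; dist=6371·c=14902.706 ≈ 14902.7 km; running total=22400.6 km
Leg 2 bearing: y=sinΔλ·cosφ2=-0.10727285, x=cosφ1·sinφ2-sinφ1·cosφ2·cosΔλ=-0.71101099; θ=atan2(y, x)=-171.4203° <0 so +360° → 188.5797° ≈ 188.6°
Leg 3: φ1=0.3441301, φ2=1.0970459, Δφ=0.7529158, Δλ=-2.8753427 rad; a=sin²(Δφ/2)+cosφ1·cosφ2·sin²(Δλ/2)=0.5570623881; c=2·atan2(√a, √(1-a))=1.685170302; dist=6371·c=10736.220 ≈ 10736.2 km; running total=33136.8 km
Leg 3 bearing: y=sinΔλ·cosφ2=-0.12004031, x=cosφ1·sinφ2-sinφ1·cosφ2·cosΔλ=0.98618754; θ=atan2(y, x)=-6.9400° <0 so +360° → 353.0600° ≈ 353.1°
Leg 4: φ1=1.0970459, φ2=-0.3232210, Δφ=-1.4202669, Δλ=-0.7944512 rad; a=sin²(Δφ/2)+cosφ1·cosφ2·sin²(Δλ/2)=0.4897632236; c=2·atan2(√a, √(1-a))=1.550321343; dist=6371·c=9877.097 ≈ 9877.1 km; running total=43013.9 km
Leg 4 bearing: y=sinΔλ·cosφ2=-0.67653327, x=cosφ1·sinφ2-sinφ1·cosφ2·cosΔλ=-0.73612741; θ=atan2(y, x)=-137.4156° <0 so +360° → 222.5844° ≈ 222.6°

Leg 1: dist=7497.9 km, bearing=175.2°
Leg 2: dist=14902.7 km, bearing=188.6°
Leg 3: dist=10736.2 km, bearing=353.1°
Leg 4: dist=9877.1 km, bearing=222.6°
Total: 43013.9 km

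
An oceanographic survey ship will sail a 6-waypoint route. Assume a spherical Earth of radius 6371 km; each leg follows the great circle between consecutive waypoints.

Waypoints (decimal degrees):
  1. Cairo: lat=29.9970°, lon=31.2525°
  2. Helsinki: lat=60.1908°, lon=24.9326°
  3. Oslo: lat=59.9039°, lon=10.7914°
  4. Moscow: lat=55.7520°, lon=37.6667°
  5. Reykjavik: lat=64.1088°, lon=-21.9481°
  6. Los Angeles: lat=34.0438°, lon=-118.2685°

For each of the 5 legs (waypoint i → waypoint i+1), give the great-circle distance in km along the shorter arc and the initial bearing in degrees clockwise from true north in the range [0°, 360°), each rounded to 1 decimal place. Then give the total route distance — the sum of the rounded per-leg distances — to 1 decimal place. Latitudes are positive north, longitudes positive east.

Leg 1: φ1=0.5235464, φ2=1.0505276, Δφ=0.5269812, Δλ=-0.1103031 rad; a=sin²(Δφ/2)+cosφ1·cosφ2·sin²(Δλ/2)=0.0691435849; c=2·atan2(√a, √(1-a))=0.532160545; dist=6371·c=3390.395 ≈ 3390.4 km; running total=3390.4 km
Leg 1 bearing: y=sinΔλ·cosφ2=-0.05472200, x=cosφ1·sinφ2-sinφ1·cosφ2·cosΔλ=0.50443682; θ=atan2(y, x)=-6.1913° <0 so +360° → 353.8087° ≈ 353.8°
Leg 2: φ1=1.0505276, φ2=1.0455203, Δφ=-0.0050073, Δλ=-0.2468105 rad; a=sin²(Δφ/2)+cosφ1·cosφ2·sin²(Δλ/2)=0.0037832612; c=2·atan2(√a, √(1-a))=0.123094141; dist=6371·c=784.233 ≈ 784.2 km; running total=4174.6 km
Leg 2 bearing: y=sinΔλ·cosφ2=-0.12251088, x=cosφ1·sinφ2-sinφ1·cosφ2·cosΔλ=0.00817776; θ=atan2(y, x)=-86.1811° <0 so +360° → 273.8189° ≈ 273.8°
Leg 3: φ1=1.0455203, φ2=0.9730560, Δφ=-0.0724643, Δλ=0.4690625 rad; a=sin²(Δφ/2)+cosφ1·cosφ2·sin²(Δλ/2)=0.0165523305; c=2·atan2(√a, √(1-a))=0.258026913; dist=6371·c=1643.889 ≈ 1643.9 km; running total=5818.5 km
Leg 3 bearing: y=sinΔλ·cosφ2=0.25440305, x=cosφ1·sinφ2-sinφ1·cosφ2·cosΔλ=-0.01981145; θ=atan2(y, x)=94.4529° ≈ 94.5°
Leg 4: φ1=0.9730560, φ2=1.1189096, Δφ=0.1458537, Δλ=-1.0404745 rad; a=sin²(Δφ/2)+cosφ1·cosφ2·sin²(Δλ/2)=0.0660308588; c=2·atan2(√a, √(1-a))=0.519760249; dist=6371·c=3311.393 ≈ 3311.4 km; running total=9129.9 km
Leg 4 bearing: y=sinΔλ·cosφ2=-0.37668541, x=cosφ1·sinφ2-sinφ1·cosφ2·cosΔλ=0.32371475; θ=atan2(y, x)=-49.3250° <0 so +360° → 310.6750° ≈ 310.7°
Leg 5: φ1=1.1189096, φ2=0.5941764, Δφ=-0.5247332, Δλ=-1.6811081 rad; a=sin²(Δφ/2)+cosφ1·cosφ2·sin²(Δλ/2)=0.2680993466; c=2·atan2(√a, √(1-a))=1.088515215; dist=6371·c=6934.930 ≈ 6934.9 km; running total=16064.8 km
Leg 5 bearing: y=sinΔλ·cosφ2=-0.82357341, x=cosφ1·sinφ2-sinφ1·cosφ2·cosΔλ=0.32651980; θ=atan2(y, x)=-68.3733° <0 so +360° → 291.6267° ≈ 291.6°

Leg 1: dist=3390.4 km, bearing=353.8°
Leg 2: dist=784.2 km, bearing=273.8°
Leg 3: dist=1643.9 km, bearing=94.5°
Leg 4: dist=3311.4 km, bearing=310.7°
Leg 5: dist=6934.9 km, bearing=291.6°
Total: 16064.8 km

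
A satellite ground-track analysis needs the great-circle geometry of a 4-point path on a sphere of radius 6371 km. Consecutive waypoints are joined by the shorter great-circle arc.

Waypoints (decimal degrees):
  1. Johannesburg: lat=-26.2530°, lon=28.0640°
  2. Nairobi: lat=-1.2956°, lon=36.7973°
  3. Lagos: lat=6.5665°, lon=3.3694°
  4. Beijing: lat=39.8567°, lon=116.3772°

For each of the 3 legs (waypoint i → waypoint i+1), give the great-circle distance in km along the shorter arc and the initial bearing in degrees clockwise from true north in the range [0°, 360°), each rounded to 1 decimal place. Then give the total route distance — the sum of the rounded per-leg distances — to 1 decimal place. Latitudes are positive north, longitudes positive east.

Leg 1: dist=2928.2 km, bearing=20.0°
Leg 2: dist=3811.6 km, bearing=283.7°
Leg 3: dist=11452.0 km, bearing=46.5°
Total: 18191.8 km

Leg 1: φ1=-0.4582013, φ2=-0.0226125, Δφ=0.4355888, Δλ=0.1524248 rad; a=sin²(Δφ/2)+cosφ1·cosφ2·sin²(Δλ/2)=0.0518869153; c=2·atan2(√a, √(1-a))=0.459608647; dist=6371·c=2928.167 ≈ 2928.2 km; running total=2928.2 km
Leg 1 bearing: y=sinΔλ·cosφ2=0.15179649, x=cosφ1·sinφ2-sinφ1·cosφ2·cosΔλ=0.41681708; θ=atan2(y, x)=20.0106° ≈ 20.0°
Leg 2: φ1=-0.0226125, φ2=0.1146070, Δφ=0.1372195, Δλ=-0.5834269 rad; a=sin²(Δφ/2)+cosφ1·cosφ2·sin²(Δλ/2)=0.0868464621; c=2·atan2(√a, √(1-a))=0.598277342; dist=6371·c=3811.625 ≈ 3811.6 km; running total=6739.8 km
Leg 2 bearing: y=sinΔλ·cosφ2=-0.54727327, x=cosφ1·sinφ2-sinφ1·cosφ2·cosΔλ=0.13307361; θ=atan2(y, x)=-76.3333° <0 so +360° → 283.6667° ≈ 283.7°
Leg 3: φ1=0.1146070, φ2=0.6956306, Δφ=0.5810236, Δλ=1.9723582 rad; a=sin²(Δφ/2)+cosφ1·cosφ2·sin²(Δλ/2)=0.6123924991; c=2·atan2(√a, √(1-a))=1.797518709; dist=6371·c=11451.992 ≈ 11452.0 km; running total=18191.8 km
Leg 3 bearing: y=sinΔλ·cosφ2=0.70658443, x=cosφ1·sinφ2-sinφ1·cosφ2·cosΔλ=0.67097701; θ=atan2(y, x)=46.4807° ≈ 46.5°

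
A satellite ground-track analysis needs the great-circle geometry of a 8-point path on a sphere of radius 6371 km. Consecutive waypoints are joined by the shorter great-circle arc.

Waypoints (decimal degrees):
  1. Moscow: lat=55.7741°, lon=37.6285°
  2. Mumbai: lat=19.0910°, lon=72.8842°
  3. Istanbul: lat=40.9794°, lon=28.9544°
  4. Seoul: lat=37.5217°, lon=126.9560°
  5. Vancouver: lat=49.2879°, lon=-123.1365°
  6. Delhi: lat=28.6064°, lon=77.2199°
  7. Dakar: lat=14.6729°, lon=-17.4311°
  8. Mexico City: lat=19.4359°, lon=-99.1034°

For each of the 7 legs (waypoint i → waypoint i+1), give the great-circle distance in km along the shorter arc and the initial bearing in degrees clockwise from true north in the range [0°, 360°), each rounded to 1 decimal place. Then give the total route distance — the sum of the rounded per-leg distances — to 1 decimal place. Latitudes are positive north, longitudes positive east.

Leg 1: φ1=0.9734417, φ2=0.3332008, Δφ=-0.6402409, Δλ=0.6153280 rad; a=sin²(Δφ/2)+cosφ1·cosφ2·sin²(Δλ/2)=0.1477688611; c=2·atan2(√a, √(1-a))=0.789131097; dist=6371·c=5027.554 ≈ 5027.6 km; running total=5027.6 km
Leg 1 bearing: y=sinΔλ·cosφ2=0.54547915, x=cosφ1·sinφ2-sinφ1·cosφ2·cosΔλ=-0.45407642; θ=atan2(y, x)=129.7752° ≈ 129.8°
Leg 2: φ1=0.3332008, φ2=0.7152255, Δφ=0.3820246, Δλ=-0.7667196 rad; a=sin²(Δφ/2)+cosφ1·cosφ2·sin²(Δλ/2)=0.1358555274; c=2·atan2(√a, √(1-a))=0.754974606; dist=6371·c=4809.943 ≈ 4809.9 km; running total=9837.5 km
Leg 2 bearing: y=sinΔλ·cosφ2=-0.52376338, x=cosφ1·sinφ2-sinφ1·cosφ2·cosΔλ=0.44189041; θ=atan2(y, x)=-49.8462° <0 so +360° → 310.1538° ≈ 310.2°
Leg 3: φ1=0.7152255, φ2=0.6548772, Δφ=-0.0603482, Δλ=1.7104506 rad; a=sin²(Δφ/2)+cosφ1·cosφ2·sin²(Δλ/2)=0.3419666063; c=2·atan2(√a, √(1-a))=1.249215454; dist=6371·c=7958.752 ≈ 7958.8 km; running total=17796.3 km
Leg 3 bearing: y=sinΔλ·cosφ2=0.78540102, x=cosφ1·sinφ2-sinφ1·cosφ2·cosΔλ=0.53220956; θ=atan2(y, x)=55.8773° ≈ 55.9°
Leg 4: φ1=0.6548772, φ2=0.8602361, Δφ=0.2053589, Δλ=-4.3649376 rad; a=sin²(Δφ/2)+cosφ1·cosφ2·sin²(Δλ/2)=0.3572411763; c=2·atan2(√a, √(1-a))=1.281249811; dist=6371·c=8162.843 ≈ 8162.8 km; running total=25959.1 km
Leg 4 bearing: y=sinΔλ·cosφ2=0.61328185, x=cosφ1·sinφ2-sinφ1·cosφ2·cosΔλ=0.73645437; θ=atan2(y, x)=39.7858° ≈ 39.8°
Leg 5: φ1=0.8602361, φ2=0.4992759, Δφ=-0.3609603, Δλ=3.4968789 rad; a=sin²(Δφ/2)+cosφ1·cosφ2·sin²(Δλ/2)=0.5869764603; c=2·atan2(√a, √(1-a))=1.745638704; dist=6371·c=11121.464 ≈ 11121.5 km; running total=37080.6 km
Leg 5 bearing: y=sinΔλ·cosφ2=-0.30539542, x=cosφ1·sinφ2-sinφ1·cosφ2·cosΔλ=0.93620191; θ=atan2(y, x)=-18.0667° <0 so +360° → 341.9333° ≈ 341.9°
Leg 6: φ1=0.4992759, φ2=0.2560904, Δφ=-0.2431855, Δλ=-1.6519716 rad; a=sin²(Δφ/2)+cosφ1·cosφ2·sin²(Δλ/2)=0.4737943133; c=2·atan2(√a, √(1-a))=1.518360928; dist=6371·c=9673.477 ≈ 9673.5 km; running total=46754.1 km
Leg 6 bearing: y=sinΔλ·cosφ2=-0.96420215, x=cosφ1·sinφ2-sinφ1·cosφ2·cosΔλ=0.25993702; θ=atan2(y, x)=-74.9124° <0 so +360° → 285.0876° ≈ 285.1°
Leg 7: φ1=0.2560904, φ2=0.3392204, Δφ=0.0831300, Δλ=-1.4254505 rad; a=sin²(Δφ/2)+cosφ1·cosφ2·sin²(Δλ/2)=0.3917934540; c=2·atan2(√a, √(1-a))=1.352657336; dist=6371·c=8617.780 ≈ 8617.8 km; running total=55371.9 km
Leg 7 bearing: y=sinΔλ·cosφ2=-0.93307110, x=cosφ1·sinφ2-sinφ1·cosφ2·cosΔλ=0.28730420; θ=atan2(y, x)=-72.8857° <0 so +360° → 287.1143° ≈ 287.1°

Leg 1: dist=5027.6 km, bearing=129.8°
Leg 2: dist=4809.9 km, bearing=310.2°
Leg 3: dist=7958.8 km, bearing=55.9°
Leg 4: dist=8162.8 km, bearing=39.8°
Leg 5: dist=11121.5 km, bearing=341.9°
Leg 6: dist=9673.5 km, bearing=285.1°
Leg 7: dist=8617.8 km, bearing=287.1°
Total: 55371.9 km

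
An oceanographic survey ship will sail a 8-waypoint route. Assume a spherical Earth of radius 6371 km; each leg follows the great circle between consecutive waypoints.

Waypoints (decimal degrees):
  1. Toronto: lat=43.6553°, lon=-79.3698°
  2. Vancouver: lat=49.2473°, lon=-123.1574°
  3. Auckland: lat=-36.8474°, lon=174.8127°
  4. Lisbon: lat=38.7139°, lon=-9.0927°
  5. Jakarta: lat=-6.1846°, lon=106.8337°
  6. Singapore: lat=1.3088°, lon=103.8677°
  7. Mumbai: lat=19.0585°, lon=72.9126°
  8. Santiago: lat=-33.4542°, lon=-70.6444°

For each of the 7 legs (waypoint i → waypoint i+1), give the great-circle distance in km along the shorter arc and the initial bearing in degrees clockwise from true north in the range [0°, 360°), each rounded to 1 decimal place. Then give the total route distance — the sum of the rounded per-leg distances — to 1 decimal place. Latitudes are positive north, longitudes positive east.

Leg 1: φ1=0.7619287, φ2=0.8595275, Δφ=0.0975988, Δλ=-0.7642378 rad; a=sin²(Δφ/2)+cosφ1·cosφ2·sin²(Δλ/2)=0.0680506360; c=2·atan2(√a, √(1-a))=0.527836587; dist=6371·c=3362.847 ≈ 3362.8 km; running total=3362.8 km
Leg 1 bearing: y=sinΔλ·cosφ2=-0.45172594, x=cosφ1·sinφ2-sinφ1·cosφ2·cosΔλ=0.22276146; θ=atan2(y, x)=-63.7505° <0 so +360° → 296.2495° ≈ 296.2°
Leg 2: φ1=0.8595275, φ2=-0.6431085, Δφ=-1.5026360, Δλ=5.2005593 rad; a=sin²(Δφ/2)+cosφ1·cosφ2·sin²(Δλ/2)=0.6046379839; c=2·atan2(√a, √(1-a))=1.781630800; dist=6371·c=11350.770 ≈ 11350.8 km; running total=14713.6 km
Leg 2 bearing: y=sinΔλ·cosφ2=-0.70676200, x=cosφ1·sinφ2-sinφ1·cosφ2·cosΔλ=-0.67578921; θ=atan2(y, x)=-133.7166° <0 so +360° → 226.2834° ≈ 226.3°
Leg 3: φ1=-0.6431085, φ2=0.6756850, Δφ=1.3187935, Δλ=-3.2097547 rad; a=sin²(Δφ/2)+cosφ1·cosφ2·sin²(Δλ/2)=0.9990097366; c=2·atan2(√a, √(1-a))=3.078645359; dist=6371·c=19614.0496 ≈ 19614.0 km; running total=34327.6 km
Leg 3 bearing: y=sinΔλ·cosφ2=0.05314425, x=cosφ1·sinφ2-sinφ1·cosφ2·cosΔλ=0.03365739; θ=atan2(y, x)=57.6530° ≈ 57.7°
Leg 4: φ1=0.6756850, φ2=-0.1079416, Δφ=-0.7836267, Δλ=2.0232974 rad; a=sin²(Δφ/2)+cosφ1·cosφ2·sin²(Δλ/2)=0.7032720631; c=2·atan2(√a, √(1-a))=1.989464621; dist=6371·c=12674.879 ≈ 12674.9 km; running total=47002.5 km
Leg 4 bearing: y=sinΔλ·cosφ2=0.89412213, x=cosφ1·sinφ2-sinφ1·cosφ2·cosΔλ=0.18779643; θ=atan2(y, x)=78.1383° ≈ 78.1°
Leg 5: φ1=-0.1079416, φ2=0.0228429, Δφ=0.1307845, Δλ=-0.0517665 rad; a=sin²(Δφ/2)+cosφ1·cosφ2·sin²(Δλ/2)=0.0049357750; c=2·atan2(√a, √(1-a))=0.140625988; dist=6371·c=895.928 ≈ 895.9 km; running total=47898.4 km
Leg 5 bearing: y=sinΔλ·cosφ2=-0.05172985, x=cosφ1·sinφ2-sinφ1·cosφ2·cosΔλ=0.13026771; θ=atan2(y, x)=-21.6582° <0 so +360° → 338.3418° ≈ 338.3°
Leg 6: φ1=0.0228429, φ2=0.3326336, Δφ=0.3097907, Δλ=-0.5402684 rad; a=sin²(Δφ/2)+cosφ1·cosφ2·sin²(Δλ/2)=0.0910948326; c=2·atan2(√a, √(1-a))=0.613200545; dist=6371·c=3906.701 ≈ 3906.7 km; running total=51805.1 km
Leg 6 bearing: y=sinΔλ·cosφ2=-0.48617156, x=cosφ1·sinφ2-sinφ1·cosφ2·cosΔλ=0.30793420; θ=atan2(y, x)=-57.6504° <0 so +360° → 302.3496° ≈ 302.3°
Leg 7: φ1=0.3326336, φ2=-0.5838859, Δφ=-0.9165195, Δλ=-2.5055423 rad; a=sin²(Δφ/2)+cosφ1·cosφ2·sin²(Δλ/2)=0.9071954591; c=2·atan2(√a, √(1-a))=2.522475179; dist=6371·c=16070.689 ≈ 16070.7 km; running total=67875.8 km
Leg 7 bearing: y=sinΔλ·cosφ2=-0.49560910, x=cosφ1·sinφ2-sinφ1·cosφ2·cosΔλ=-0.30189245; θ=atan2(y, x)=-121.3470° <0 so +360° → 238.6530° ≈ 238.7°

Leg 1: dist=3362.8 km, bearing=296.2°
Leg 2: dist=11350.8 km, bearing=226.3°
Leg 3: dist=19614.0 km, bearing=57.7°
Leg 4: dist=12674.9 km, bearing=78.1°
Leg 5: dist=895.9 km, bearing=338.3°
Leg 6: dist=3906.7 km, bearing=302.3°
Leg 7: dist=16070.7 km, bearing=238.7°
Total: 67875.8 km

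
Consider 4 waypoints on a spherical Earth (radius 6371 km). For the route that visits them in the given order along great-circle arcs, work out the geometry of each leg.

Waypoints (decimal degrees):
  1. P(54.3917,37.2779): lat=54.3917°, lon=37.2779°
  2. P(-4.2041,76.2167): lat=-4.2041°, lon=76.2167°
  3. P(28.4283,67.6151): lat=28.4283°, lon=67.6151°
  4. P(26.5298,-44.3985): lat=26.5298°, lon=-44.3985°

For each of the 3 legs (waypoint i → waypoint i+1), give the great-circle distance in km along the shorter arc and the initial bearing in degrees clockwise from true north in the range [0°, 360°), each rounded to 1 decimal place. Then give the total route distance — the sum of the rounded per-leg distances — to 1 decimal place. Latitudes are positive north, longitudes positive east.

Leg 1: dist=7440.9 km, bearing=137.1°
Leg 2: dist=3743.5 km, bearing=346.3°
Leg 3: dist=10532.3 km, bearing=303.7°
Total: 21716.7 km

Leg 1: φ1=0.9493143, φ2=-0.0733754, Δφ=-1.0226896, Δλ=0.6796103 rad; a=sin²(Δφ/2)+cosφ1·cosφ2·sin²(Δλ/2)=0.3039716454; c=2·atan2(√a, √(1-a))=1.167930100; dist=6371·c=7440.883 ≈ 7440.9 km; running total=7440.9 km
Leg 1 bearing: y=sinΔλ·cosφ2=0.62679881, x=cosφ1·sinφ2-sinφ1·cosφ2·cosΔλ=-0.67336082; θ=atan2(y, x)=137.0510° ≈ 137.1°
Leg 2: φ1=-0.0733754, φ2=0.4961674, Δφ=0.5695428, Δλ=-0.1501262 rad; a=sin²(Δφ/2)+cosφ1·cosφ2·sin²(Δλ/2)=0.0838586266; c=2·atan2(√a, √(1-a))=0.587583412; dist=6371·c=3743.494 ≈ 3743.5 km; running total=11184.4 km
Leg 2 bearing: y=sinΔλ·cosφ2=-0.13152769, x=cosφ1·sinφ2-sinφ1·cosφ2·cosΔλ=0.53852196; θ=atan2(y, x)=-13.7251° <0 so +360° → 346.2749° ≈ 346.3°
Leg 3: φ1=0.4961674, φ2=0.4630324, Δφ=-0.0331351, Δλ=-1.9550061 rad; a=sin²(Δφ/2)+cosφ1·cosφ2·sin²(Δλ/2)=0.5411403438; c=2·atan2(√a, √(1-a))=1.653170140; dist=6371·c=10532.347 ≈ 10532.3 km; running total=21716.7 km
Leg 3 bearing: y=sinΔλ·cosφ2=-0.82947383, x=cosφ1·sinφ2-sinφ1·cosφ2·cosΔλ=0.55245186; θ=atan2(y, x)=-56.3353° <0 so +360° → 303.6647° ≈ 303.7°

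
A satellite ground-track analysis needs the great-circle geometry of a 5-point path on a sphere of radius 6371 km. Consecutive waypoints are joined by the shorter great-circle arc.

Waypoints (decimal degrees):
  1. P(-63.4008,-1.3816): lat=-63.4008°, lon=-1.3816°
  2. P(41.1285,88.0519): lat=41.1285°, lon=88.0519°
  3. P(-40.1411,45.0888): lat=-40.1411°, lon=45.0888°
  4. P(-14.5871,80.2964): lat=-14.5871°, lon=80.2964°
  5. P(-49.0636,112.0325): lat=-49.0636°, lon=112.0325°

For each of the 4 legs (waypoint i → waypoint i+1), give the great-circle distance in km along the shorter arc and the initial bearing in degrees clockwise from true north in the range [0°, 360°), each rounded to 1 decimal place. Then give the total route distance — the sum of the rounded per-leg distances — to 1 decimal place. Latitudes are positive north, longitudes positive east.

Leg 1: φ1=-1.1065527, φ2=0.7178277, Δφ=1.8243804, Δλ=1.5609090 rad; a=sin²(Δφ/2)+cosφ1·cosφ2·sin²(Δλ/2)=0.7923997696; c=2·atan2(√a, √(1-a))=2.195429239; dist=6371·c=13987.080 ≈ 13987.1 km; running total=13987.1 km
Leg 1 bearing: y=sinΔλ·cosφ2=0.75319949, x=cosφ1·sinφ2-sinφ1·cosφ2·cosΔλ=0.30116445; θ=atan2(y, x)=68.2062° ≈ 68.2°
Leg 2: φ1=0.7178277, φ2=-0.7005944, Δφ=-1.4184221, Δλ=-0.7498476 rad; a=sin²(Δφ/2)+cosφ1·cosφ2·sin²(Δλ/2)=0.5013266894; c=2·atan2(√a, √(1-a))=1.573449709; dist=6371·c=10024.448 ≈ 10024.4 km; running total=24011.5 km
Leg 2 bearing: y=sinΔλ·cosφ2=-0.52099971, x=cosφ1·sinφ2-sinφ1·cosφ2·cosΔλ=-0.85355273; θ=atan2(y, x)=-148.6005° <0 so +360° → 211.3995° ≈ 211.4°
Leg 3: φ1=-0.7005944, φ2=-0.2545929, Δφ=0.4460014, Δλ=0.6144885 rad; a=sin²(Δφ/2)+cosφ1·cosφ2·sin²(Δλ/2)=0.1165784202; c=2·atan2(√a, √(1-a))=0.696888197; dist=6371·c=4439.875 ≈ 4439.9 km; running total=28451.4 km
Leg 3 bearing: y=sinΔλ·cosφ2=0.55795643, x=cosφ1·sinφ2-sinφ1·cosφ2·cosΔλ=0.31723208; θ=atan2(y, x)=60.3791° ≈ 60.4°
Leg 4: φ1=-0.2545929, φ2=-0.8563214, Δφ=-0.6017284, Δλ=0.5538994 rad; a=sin²(Δφ/2)+cosφ1·cosφ2·sin²(Δλ/2)=0.1352261757; c=2·atan2(√a, √(1-a))=0.753136010; dist=6371·c=4798.230 ≈ 4798.2 km; running total=33249.6 km
Leg 4 bearing: y=sinΔλ·cosφ2=0.34465117, x=cosφ1·sinφ2-sinφ1·cosφ2·cosΔλ=-0.59074174; θ=atan2(y, x)=149.7398° ≈ 149.7°

Leg 1: dist=13987.1 km, bearing=68.2°
Leg 2: dist=10024.4 km, bearing=211.4°
Leg 3: dist=4439.9 km, bearing=60.4°
Leg 4: dist=4798.2 km, bearing=149.7°
Total: 33249.6 km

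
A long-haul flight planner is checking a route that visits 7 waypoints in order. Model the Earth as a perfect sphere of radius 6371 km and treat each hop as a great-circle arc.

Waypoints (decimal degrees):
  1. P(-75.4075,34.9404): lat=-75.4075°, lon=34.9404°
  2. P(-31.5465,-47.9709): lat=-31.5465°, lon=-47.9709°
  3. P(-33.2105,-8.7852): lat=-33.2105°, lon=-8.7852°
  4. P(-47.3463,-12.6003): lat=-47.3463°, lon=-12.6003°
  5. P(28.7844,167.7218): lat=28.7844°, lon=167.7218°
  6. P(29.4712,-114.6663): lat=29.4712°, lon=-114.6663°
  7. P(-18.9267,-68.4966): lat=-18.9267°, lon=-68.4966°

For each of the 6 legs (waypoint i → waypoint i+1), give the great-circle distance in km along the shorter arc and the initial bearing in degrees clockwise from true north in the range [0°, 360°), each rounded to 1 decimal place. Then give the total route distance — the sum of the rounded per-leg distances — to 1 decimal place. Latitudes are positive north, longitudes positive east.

Leg 1: φ1=-1.3161092, φ2=-0.5505903, Δφ=0.7655189, Δλ=-1.4470752 rad; a=sin²(Δφ/2)+cosφ1·cosφ2·sin²(Δλ/2)=0.2335951102; c=2·atan2(√a, √(1-a))=1.008878889; dist=6371·c=6427.567 ≈ 6427.6 km; running total=6427.6 km
Leg 1 bearing: y=sinΔλ·cosφ2=-0.84570175, x=cosφ1·sinφ2-sinφ1·cosφ2·cosΔλ=-0.03003814; θ=atan2(y, x)=-92.0342° <0 so +360° → 267.9658° ≈ 268.0°
Leg 2: φ1=-0.5505903, φ2=-0.5796326, Δφ=-0.0290423, Δλ=0.6839195 rad; a=sin²(Δφ/2)+cosφ1·cosφ2·sin²(Δλ/2)=0.0803889660; c=2·atan2(√a, √(1-a))=0.574945265; dist=6371·c=3662.976 ≈ 3663.0 km; running total=10090.6 km
Leg 2 bearing: y=sinΔλ·cosφ2=0.52863430, x=cosφ1·sinφ2-sinφ1·cosφ2·cosΔλ=-0.12748373; θ=atan2(y, x)=103.5584° ≈ 103.6°
Leg 3: φ1=-0.5796326, φ2=-0.8263488, Δφ=-0.2467163, Δλ=-0.0665861 rad; a=sin²(Δφ/2)+cosφ1·cosφ2·sin²(Δλ/2)=0.0157683243; c=2·atan2(√a, √(1-a))=0.251808724; dist=6371·c=1604.273 ≈ 1604.3 km; running total=11694.9 km
Leg 3 bearing: y=sinΔλ·cosφ2=-0.04508309, x=cosφ1·sinφ2-sinφ1·cosφ2·cosΔλ=-0.24504337; θ=atan2(y, x)=-169.5753° <0 so +360° → 190.4247° ≈ 190.4°
Leg 4: φ1=-0.8263488, φ2=0.5023826, Δφ=1.3287314, Δλ=3.1472144 rad; a=sin²(Δφ/2)+cosφ1·cosφ2·sin²(Δλ/2)=0.9739854576; c=2·atan2(√a, √(1-a))=2.817596906; dist=6371·c=17950.910 ≈ 17950.9 km; running total=29645.8 km
Leg 4 bearing: y=sinΔλ·cosφ2=-0.00492705, x=cosφ1·sinφ2-sinφ1·cosφ2·cosΔλ=-0.31831882; θ=atan2(y, x)=-179.1132° <0 so +360° → 180.8868° ≈ 180.9°
Leg 5: φ1=0.5023826, φ2=0.5143695, Δφ=0.0119869, Δλ=-4.9286021 rad; a=sin²(Δφ/2)+cosφ1·cosφ2·sin²(Δλ/2)=0.2997033617; c=2·atan2(√a, √(1-a))=1.158632071; dist=6371·c=7381.645 ≈ 7381.6 km; running total=37027.4 km
Leg 5 bearing: y=sinΔλ·cosφ2=0.85033273, x=cosφ1·sinφ2-sinφ1·cosφ2·cosΔλ=0.34126130; θ=atan2(y, x)=68.1331° ≈ 68.1°
Leg 6: φ1=0.5143695, φ2=-0.3303332, Δφ=-0.8447027, Δλ=0.8058133 rad; a=sin²(Δφ/2)+cosφ1·cosφ2·sin²(Δλ/2)=0.2946312429; c=2·atan2(√a, √(1-a))=1.147533515; dist=6371·c=7310.936 ≈ 7310.9 km; running total=44338.3 km
Leg 6 bearing: y=sinΔλ·cosφ2=0.68239143, x=cosφ1·sinφ2-sinφ1·cosφ2·cosΔλ=-0.60467895; θ=atan2(y, x)=131.5447° ≈ 131.5°

Leg 1: dist=6427.6 km, bearing=268.0°
Leg 2: dist=3663.0 km, bearing=103.6°
Leg 3: dist=1604.3 km, bearing=190.4°
Leg 4: dist=17950.9 km, bearing=180.9°
Leg 5: dist=7381.6 km, bearing=68.1°
Leg 6: dist=7310.9 km, bearing=131.5°
Total: 44338.3 km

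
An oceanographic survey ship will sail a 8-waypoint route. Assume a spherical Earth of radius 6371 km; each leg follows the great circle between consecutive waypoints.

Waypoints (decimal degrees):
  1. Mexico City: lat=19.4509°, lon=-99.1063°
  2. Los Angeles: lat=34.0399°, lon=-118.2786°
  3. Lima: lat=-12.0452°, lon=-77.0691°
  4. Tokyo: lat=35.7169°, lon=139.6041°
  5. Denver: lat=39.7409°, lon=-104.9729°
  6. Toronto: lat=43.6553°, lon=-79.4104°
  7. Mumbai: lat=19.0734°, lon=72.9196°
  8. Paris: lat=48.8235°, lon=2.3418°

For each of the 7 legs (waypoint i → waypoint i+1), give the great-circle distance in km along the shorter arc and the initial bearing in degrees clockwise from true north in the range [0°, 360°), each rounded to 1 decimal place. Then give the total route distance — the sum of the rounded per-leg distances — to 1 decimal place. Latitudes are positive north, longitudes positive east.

Leg 1: dist=2492.9 km, bearing=314.5°
Leg 2: dist=6724.1 km, bearing=132.2°
Leg 3: dist=15494.8 km, bearing=311.9°
Leg 4: dist=9336.0 km, bearing=44.3°
Leg 5: dist=2157.4 km, bearing=70.0°
Leg 6: dist=12491.0 km, bearing=28.3°
Leg 7: dist=7013.3 km, bearing=315.9°
Total: 55709.5 km

Leg 1: φ1=0.3394822, φ2=0.5941083, Δφ=0.2546261, Δλ=-0.3346198 rad; a=sin²(Δφ/2)+cosφ1·cosφ2·sin²(Δλ/2)=0.0377900473; c=2·atan2(√a, √(1-a))=0.391284604; dist=6371·c=2492.874 ≈ 2492.9 km; running total=2492.9 km
Leg 1 bearing: y=sinΔλ·cosφ2=-0.27213631, x=cosφ1·sinφ2-sinφ1·cosφ2·cosΔλ=0.26718845; θ=atan2(y, x)=-45.5256° <0 so +360° → 314.4744° ≈ 314.5°
Leg 2: φ1=0.5941083, φ2=-0.2102284, Δφ=-0.8043367, Δλ=0.7192415 rad; a=sin²(Δφ/2)+cosφ1·cosφ2·sin²(Δλ/2)=0.2535716196; c=2·atan2(√a, √(1-a))=1.055426399; dist=6371·c=6724.122 ≈ 6724.1 km; running total=9217.0 km
Leg 2 bearing: y=sinΔλ·cosφ2=0.64430928, x=cosφ1·sinφ2-sinφ1·cosφ2·cosΔλ=-0.58477155; θ=atan2(y, x)=132.2267° ≈ 132.2°
Leg 3: φ1=-0.2102284, φ2=0.6233775, Δφ=0.8336059, Δλ=3.7816607 rad; a=sin²(Δφ/2)+cosφ1·cosφ2·sin²(Δλ/2)=0.8793428426; c=2·atan2(√a, √(1-a))=2.432089564; dist=6371·c=15494.843 ≈ 15494.8 km; running total=24711.8 km
Leg 3 bearing: y=sinΔλ·cosφ2=-0.48491411, x=cosφ1·sinφ2-sinφ1·cosφ2·cosΔλ=0.43503372; θ=atan2(y, x)=-48.1036° <0 so +360° → 311.8964° ≈ 311.9°
Leg 4: φ1=0.6233775, φ2=0.6936096, Δφ=0.0702320, Δλ=-4.2686739 rad; a=sin²(Δφ/2)+cosφ1·cosφ2·sin²(Δλ/2)=0.4473978270; c=2·atan2(√a, √(1-a))=1.465396942; dist=6371·c=9336.044 ≈ 9336.0 km; running total=34047.8 km
Leg 4 bearing: y=sinΔλ·cosφ2=0.69448124, x=cosφ1·sinφ2-sinφ1·cosφ2·cosΔλ=0.71177795; θ=atan2(y, x)=44.2953° ≈ 44.3°
Leg 5: φ1=0.6936096, φ2=0.7619287, Δφ=0.0683192, Δλ=0.4461498 rad; a=sin²(Δφ/2)+cosφ1·cosφ2·sin²(Δλ/2)=0.0283948168; c=2·atan2(√a, √(1-a))=0.338630878; dist=6371·c=2157.417 ≈ 2157.4 km; running total=36205.2 km
Leg 5 bearing: y=sinΔλ·cosφ2=0.31218949, x=cosφ1·sinφ2-sinφ1·cosφ2·cosΔλ=0.11354264; θ=atan2(y, x)=70.0138° ≈ 70.0°
Leg 6: φ1=0.7619287, φ2=0.3328936, Δφ=-0.4290351, Δλ=2.6586600 rad; a=sin²(Δφ/2)+cosφ1·cosφ2·sin²(Δλ/2)=0.6900022465; c=2·atan2(√a, √(1-a))=1.960597481; dist=6371·c=12490.967 ≈ 12491.0 km; running total=48696.2 km
Leg 6 bearing: y=sinΔλ·cosφ2=0.43888435, x=cosφ1·sinφ2-sinφ1·cosφ2·cosΔλ=0.81423406; θ=atan2(y, x)=28.3253° ≈ 28.3°
Leg 7: φ1=0.3328936, φ2=0.8521308, Δφ=0.5192372, Δλ=-1.2318150 rad; a=sin²(Δφ/2)+cosφ1·cosφ2·sin²(Δλ/2)=0.2735640810; c=2·atan2(√a, √(1-a))=1.100812531; dist=6371·c=7013.277 ≈ 7013.3 km; running total=55709.5 km
Leg 7 bearing: y=sinΔλ·cosφ2=-0.62091491, x=cosφ1·sinφ2-sinφ1·cosφ2·cosΔλ=0.63982167; θ=atan2(y, x)=-44.1408° <0 so +360° → 315.8592° ≈ 315.9°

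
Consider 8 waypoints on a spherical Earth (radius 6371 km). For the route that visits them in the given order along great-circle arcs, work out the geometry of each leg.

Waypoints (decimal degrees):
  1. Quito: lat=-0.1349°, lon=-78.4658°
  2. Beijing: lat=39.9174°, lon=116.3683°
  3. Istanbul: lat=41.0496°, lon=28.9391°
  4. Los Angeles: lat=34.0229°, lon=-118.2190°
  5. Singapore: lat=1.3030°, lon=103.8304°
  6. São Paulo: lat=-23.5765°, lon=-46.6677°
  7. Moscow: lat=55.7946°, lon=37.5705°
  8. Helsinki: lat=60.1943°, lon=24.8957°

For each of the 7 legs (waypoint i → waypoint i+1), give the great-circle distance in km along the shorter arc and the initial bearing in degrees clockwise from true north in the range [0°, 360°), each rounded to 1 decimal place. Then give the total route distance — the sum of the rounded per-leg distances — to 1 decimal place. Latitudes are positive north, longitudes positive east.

Leg 1: dist=15342.7 km, bearing=342.9°
Leg 2: dist=7052.7 km, bearing=302.6°
Leg 3: dist=11016.4 km, bearing=332.9°
Leg 4: dist=14127.8 km, bearing=303.0°
Leg 5: dist=15985.7 km, bearing=229.8°
Leg 6: dist=11809.4 km, bearing=35.6°
Leg 7: dist=890.7 km, bearing=308.5°
Total: 76225.4 km

Leg 1: φ1=-0.0023544, φ2=0.6966901, Δφ=0.6990445, Δλ=3.4004965 rad; a=sin²(Δφ/2)+cosφ1·cosφ2·sin²(Δλ/2)=0.8714584294; c=2·atan2(√a, √(1-a))=2.408213741; dist=6371·c=15342.730 ≈ 15342.7 km; running total=15342.7 km
Leg 1 bearing: y=sinΔλ·cosφ2=-0.19636060, x=cosφ1·sinφ2-sinφ1·cosφ2·cosΔλ=0.63993520; θ=atan2(y, x)=-17.0583° <0 so +360° → 342.9417° ≈ 342.9°
Leg 2: φ1=0.6966901, φ2=0.7164507, Δφ=0.0197606, Δλ=-1.5259274 rad; a=sin²(Δφ/2)+cosφ1·cosφ2·sin²(Δλ/2)=0.2763278054; c=2·atan2(√a, √(1-a))=1.107002481; dist=6371·c=7052.713 ≈ 7052.7 km; running total=22395.4 km
Leg 2 bearing: y=sinΔλ·cosφ2=-0.75338236, x=cosφ1·sinφ2-sinφ1·cosφ2·cosΔλ=0.48197305; θ=atan2(y, x)=-57.3911° <0 so +360° → 302.6089° ≈ 302.6°
Leg 3: φ1=0.7164507, φ2=0.5938116, Δφ=-0.1226391, Δλ=-2.5683934 rad; a=sin²(Δφ/2)+cosφ1·cosφ2·sin²(Δλ/2)=0.5788480626; c=2·atan2(√a, √(1-a))=1.729153476; dist=6371·c=11016.437 ≈ 11016.4 km; running total=33411.8 km
Leg 3 bearing: y=sinΔλ·cosφ2=-0.44948471, x=cosφ1·sinφ2-sinφ1·cosφ2·cosΔλ=0.87925846; θ=atan2(y, x)=-27.0765° <0 so +360° → 332.9235° ≈ 332.9°
Leg 4: φ1=0.5938116, φ2=0.0227416, Δφ=-0.5710700, Δλ=3.8754931 rad; a=sin²(Δφ/2)+cosφ1·cosφ2·sin²(Δλ/2)=0.8012839544; c=2·atan2(√a, √(1-a))=2.217511200; dist=6371·c=14127.764 ≈ 14127.8 km; running total=47539.6 km
Leg 4 bearing: y=sinΔλ·cosφ2=-0.66959790, x=cosφ1·sinφ2-sinφ1·cosφ2·cosΔλ=0.43422409; θ=atan2(y, x)=-57.0372° <0 so +360° → 302.9628° ≈ 303.0°
Leg 5: φ1=0.0227416, φ2=-0.4114876, Δφ=-0.4342292, Δλ=-2.6266874 rad; a=sin²(Δφ/2)+cosφ1·cosφ2·sin²(Δλ/2)=0.9032891991; c=2·atan2(√a, √(1-a))=2.509137102; dist=6371·c=15985.712 ≈ 15985.7 km; running total=63525.3 km
Leg 5 bearing: y=sinΔλ·cosφ2=-0.45134587, x=cosφ1·sinφ2-sinφ1·cosφ2·cosΔλ=-0.38173052; θ=atan2(y, x)=-130.2232° <0 so +360° → 229.7768° ≈ 229.8°
Leg 6: φ1=-0.4114876, φ2=0.9737995, Δφ=1.3852870, Δλ=1.4702339 rad; a=sin²(Δφ/2)+cosφ1·cosφ2·sin²(Δλ/2)=0.6395313822; c=2·atan2(√a, √(1-a))=1.853614288; dist=6371·c=11809.377 ≈ 11809.4 km; running total=75334.7 km
Leg 6 bearing: y=sinΔλ·cosφ2=0.55932121, x=cosφ1·sinφ2-sinφ1·cosφ2·cosΔλ=0.78056631; θ=atan2(y, x)=35.6238° ≈ 35.6°
Leg 7: φ1=0.9737995, φ2=1.0505887, Δφ=0.0767893, Δλ=-0.2212170 rad; a=sin²(Δφ/2)+cosφ1·cosφ2·sin²(Δλ/2)=0.0048780944; c=2·atan2(√a, √(1-a))=0.139800530; dist=6371·c=890.669 ≈ 890.7 km; running total=76225.4 km
Leg 7 bearing: y=sinΔλ·cosφ2=-0.10906354, x=cosφ1·sinφ2-sinφ1·cosφ2·cosΔλ=0.08673142; θ=atan2(y, x)=-51.5070° <0 so +360° → 308.4930° ≈ 308.5°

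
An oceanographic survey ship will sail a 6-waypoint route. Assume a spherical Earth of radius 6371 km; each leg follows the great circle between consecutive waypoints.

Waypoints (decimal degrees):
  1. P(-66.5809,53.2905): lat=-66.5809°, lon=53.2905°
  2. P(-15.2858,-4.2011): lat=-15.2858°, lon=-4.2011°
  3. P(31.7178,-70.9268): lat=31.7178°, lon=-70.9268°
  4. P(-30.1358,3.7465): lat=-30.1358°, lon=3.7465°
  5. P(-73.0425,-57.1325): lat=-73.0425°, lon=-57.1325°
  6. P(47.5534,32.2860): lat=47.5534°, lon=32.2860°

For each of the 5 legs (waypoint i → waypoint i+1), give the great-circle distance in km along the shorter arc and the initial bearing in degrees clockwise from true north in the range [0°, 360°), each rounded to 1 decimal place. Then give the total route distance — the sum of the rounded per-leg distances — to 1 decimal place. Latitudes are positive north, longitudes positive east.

Leg 1: dist=7048.3 km, bearing=294.5°
Leg 2: dist=8818.0 km, bearing=307.3°
Leg 3: dist=10450.6 km, bearing=123.3°
Leg 4: dist=5884.1 km, bearing=198.6°
Leg 5: dist=14981.8 km, bearing=71.8°
Total: 47182.8 km

Leg 1: φ1=-1.1620559, φ2=-0.2667875, Δφ=0.8952684, Δλ=-1.0034177 rad; a=sin²(Δφ/2)+cosφ1·cosφ2·sin²(Δλ/2)=0.2760196455; c=2·atan2(√a, √(1-a))=1.106313245; dist=6371·c=7048.322 ≈ 7048.3 km; running total=7048.3 km
Leg 1 bearing: y=sinΔλ·cosφ2=-0.81347861, x=cosφ1·sinφ2-sinφ1·cosφ2·cosΔλ=0.37092284; θ=atan2(y, x)=-65.4884° <0 so +360° → 294.5116° ≈ 294.5°
Leg 2: φ1=-0.2667875, φ2=0.5535800, Δφ=0.8203676, Δλ=-1.1645832 rad; a=sin²(Δφ/2)+cosφ1·cosφ2·sin²(Δλ/2)=0.4071866943; c=2·atan2(√a, √(1-a))=1.384086808; dist=6371·c=8818.017 ≈ 8818.0 km; running total=15866.3 km
Leg 2 bearing: y=sinΔλ·cosφ2=-0.78142526, x=cosφ1·sinφ2-sinφ1·cosφ2·cosΔλ=0.59574938; θ=atan2(y, x)=-52.6785° <0 so +360° → 307.3215° ≈ 307.3°
Leg 3: φ1=0.5535800, φ2=-0.5259689, Δφ=-1.0795490, Δλ=1.3032949 rad; a=sin²(Δφ/2)+cosφ1·cosφ2·sin²(Δλ/2)=0.5347457878; c=2·atan2(√a, √(1-a))=1.640343954; dist=6371·c=10450.631 ≈ 10450.6 km; running total=26316.9 km
Leg 3 bearing: y=sinΔλ·cosφ2=0.83407937, x=cosφ1·sinφ2-sinφ1·cosφ2·cosΔλ=-0.54724997; θ=atan2(y, x)=123.2694° ≈ 123.3°
Leg 4: φ1=-0.5259689, φ2=-1.2748321, Δφ=-0.7488632, Δλ=-1.0625390 rad; a=sin²(Δφ/2)+cosφ1·cosφ2·sin²(Δλ/2)=0.1985114993; c=2·atan2(√a, √(1-a))=0.923568750; dist=6371·c=5884.057 ≈ 5884.1 km; running total=32201.0 km
Leg 4 bearing: y=sinΔλ·cosφ2=-0.25479438, x=cosφ1·sinφ2-sinφ1·cosφ2·cosΔλ=-0.75597524; θ=atan2(y, x)=-161.3741° <0 so +360° → 198.6259° ≈ 198.6°
Leg 5: φ1=-1.2748321, φ2=0.8299634, Δφ=2.1047955, Δλ=1.5606472 rad; a=sin²(Δφ/2)+cosφ1·cosφ2·sin²(Δλ/2)=0.8519128726; c=2·atan2(√a, √(1-a))=2.351565104; dist=6371·c=14981.821 ≈ 14981.8 km; running total=47182.8 km
Leg 5 bearing: y=sinΔλ·cosφ2=0.67486801, x=cosφ1·sinφ2-sinφ1·cosφ2·cosΔλ=0.22177126; θ=atan2(y, x)=71.8087° ≈ 71.8°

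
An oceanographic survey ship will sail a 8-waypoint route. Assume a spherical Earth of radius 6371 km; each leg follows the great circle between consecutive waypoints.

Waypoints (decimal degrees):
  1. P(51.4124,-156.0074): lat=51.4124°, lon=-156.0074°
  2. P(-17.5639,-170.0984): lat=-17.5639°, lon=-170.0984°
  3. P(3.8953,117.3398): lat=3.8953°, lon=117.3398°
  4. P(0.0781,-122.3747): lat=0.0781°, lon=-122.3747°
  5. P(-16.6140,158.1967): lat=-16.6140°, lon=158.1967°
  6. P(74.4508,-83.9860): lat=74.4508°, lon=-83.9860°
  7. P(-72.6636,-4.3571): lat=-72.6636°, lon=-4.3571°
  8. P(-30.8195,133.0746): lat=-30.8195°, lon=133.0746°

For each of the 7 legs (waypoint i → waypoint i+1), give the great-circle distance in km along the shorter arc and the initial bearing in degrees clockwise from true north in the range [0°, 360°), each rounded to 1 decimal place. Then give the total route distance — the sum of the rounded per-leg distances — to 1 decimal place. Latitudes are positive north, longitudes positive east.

Leg 1: dist=7791.5 km, bearing=194.3°
Leg 2: dist=8301.8 km, bearing=279.2°
Leg 3: dist=13365.9 km, bearing=87.6°
Leg 4: dist=8884.2 km, bearing=253.1°
Leg 5: dist=12596.9 km, bearing=15.0°
Leg 6: dist=17219.4 km, bearing=136.4°
Leg 7: dist=8062.4 km, bearing=142.5°
Total: 76222.1 km

Leg 1: φ1=0.8973157, φ2=-0.3065479, Δφ=-1.2038635, Δλ=-0.2459343 rad; a=sin²(Δφ/2)+cosφ1·cosφ2·sin²(Δλ/2)=0.3295691394; c=2·atan2(√a, √(1-a))=1.222962967; dist=6371·c=7791.497 ≈ 7791.5 km; running total=7791.5 km
Leg 1 bearing: y=sinΔλ·cosφ2=-0.23211267, x=cosφ1·sinφ2-sinφ1·cosφ2·cosΔλ=-0.91100878; θ=atan2(y, x)=-165.7059° <0 so +360° → 194.2941° ≈ 194.3°
Leg 2: φ1=-0.3065479, φ2=0.0679858, Δφ=0.3745337, Δλ=5.0167430 rad; a=sin²(Δφ/2)+cosφ1·cosφ2·sin²(Δλ/2)=0.3677269794; c=2·atan2(√a, √(1-a))=1.303063164; dist=6371·c=8301.815 ≈ 8301.8 km; running total=16093.3 km
Leg 2 bearing: y=sinΔλ·cosφ2=-0.95183677, x=cosφ1·sinφ2-sinφ1·cosφ2·cosΔλ=0.15499083; θ=atan2(y, x)=-80.7515° <0 so +360° → 279.2485° ≈ 279.2°
Leg 3: φ1=0.0679858, φ2=0.0013631, Δφ=-0.0666227, Δλ=-4.1838073 rad; a=sin²(Δφ/2)+cosφ1·cosφ2·sin²(Δλ/2)=0.7515255054; c=2·atan2(√a, √(1-a))=2.097921704; dist=6371·c=13365.859 ≈ 13365.9 km; running total=29459.2 km
Leg 3 bearing: y=sinΔλ·cosφ2=0.86352240, x=cosφ1·sinφ2-sinφ1·cosφ2·cosΔλ=0.03561938; θ=atan2(y, x)=87.6379° ≈ 87.6°
Leg 4: φ1=0.0013631, φ2=-0.2899690, Δφ=-0.2913321, Δλ=4.8968947 rad; a=sin²(Δφ/2)+cosφ1·cosφ2·sin²(Δλ/2)=0.4122941021; c=2·atan2(√a, √(1-a))=1.394472293; dist=6371·c=8884.183 ≈ 8884.2 km; running total=38343.4 km
Leg 4 bearing: y=sinΔλ·cosφ2=-0.94198836, x=cosφ1·sinφ2-sinφ1·cosφ2·cosΔλ=-0.28616189; θ=atan2(y, x)=-106.8980° <0 so +360° → 253.1020° ≈ 253.1°
Leg 5: φ1=-0.2899690, φ2=1.2994116, Δφ=1.5893806, Δλ=-4.2268855 rad; a=sin²(Δφ/2)+cosφ1·cosφ2·sin²(Δλ/2)=0.6976647420; c=2·atan2(√a, √(1-a))=1.977222854; dist=6371·c=12596.887 ≈ 12596.9 km; running total=50940.3 km
Leg 5 bearing: y=sinΔλ·cosφ2=0.23708810, x=cosφ1·sinφ2-sinφ1·cosφ2·cosΔλ=0.88741413; θ=atan2(y, x)=14.9582° ≈ 15.0°
Leg 6: φ1=1.2994116, φ2=-1.2682191, Δφ=-2.5676307, Δλ=1.3897865 rad; a=sin²(Δφ/2)+cosφ1·cosφ2·sin²(Δλ/2)=0.9526274834; c=2·atan2(√a, √(1-a))=2.702775772; dist=6371·c=17219.384 ≈ 17219.4 km; running total=68159.7 km
Leg 6 bearing: y=sinΔλ·cosφ2=0.29311307, x=cosφ1·sinφ2-sinφ1·cosφ2·cosΔλ=-0.30756816; θ=atan2(y, x)=136.3785° ≈ 136.4°
Leg 7: φ1=-1.2682191, φ2=-0.5379017, Δφ=0.7303173, Δλ=2.3986357 rad; a=sin²(Δφ/2)+cosφ1·cosφ2·sin²(Δλ/2)=0.3497019755; c=2·atan2(√a, √(1-a))=1.265478782; dist=6371·c=8062.365 ≈ 8062.4 km; running total=76222.1 km
Leg 7 bearing: y=sinΔλ·cosφ2=0.58094148, x=cosφ1·sinφ2-sinφ1·cosφ2·cosΔλ=-0.75640532; θ=atan2(y, x)=142.4747° ≈ 142.5°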